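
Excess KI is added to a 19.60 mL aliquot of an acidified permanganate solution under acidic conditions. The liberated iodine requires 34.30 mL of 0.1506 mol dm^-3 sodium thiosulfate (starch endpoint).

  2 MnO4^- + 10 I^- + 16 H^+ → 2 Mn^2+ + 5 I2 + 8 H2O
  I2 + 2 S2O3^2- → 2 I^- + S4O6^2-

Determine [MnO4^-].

0.05271 mol/L

n(S2O3^2-) = 0.03430 × 0.1506 = 5.166 × 10^-3 mol
n(I2) = n(S2O3^2-)/2 = 2.583 × 10^-3 mol
From the 2:5 ratio, n(MnO4^-) in the aliquot = 2/5 × 2.583 × 10^-3 = 1.033 × 10^-3 mol
[MnO4^-] = 1.033 × 10^-3 / 0.01960 = 0.05271 mol/L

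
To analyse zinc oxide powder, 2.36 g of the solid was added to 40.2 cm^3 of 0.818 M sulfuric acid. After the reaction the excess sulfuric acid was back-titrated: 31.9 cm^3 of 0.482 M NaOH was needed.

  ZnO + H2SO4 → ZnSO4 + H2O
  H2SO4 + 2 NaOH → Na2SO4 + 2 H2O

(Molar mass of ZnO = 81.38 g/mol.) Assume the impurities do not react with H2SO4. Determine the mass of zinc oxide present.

n(H2SO4) added = 0.0402 × 0.818 = 0.0329 mol
n(NaOH) used in back-titration = 0.0319 × 0.482 = 0.0154 mol
From the 1:2 ratio, n(H2SO4) left over = 1/2 × 0.0154 = 7.69 × 10^-3 mol
n(H2SO4) consumed by analyte = 0.0329 − 7.69 × 10^-3 = 0.0252 mol
n(ZnO) = 0.0252 mol (1:1 ratio)
mass of ZnO = 0.0252 × 81.38 = 2.05 g

2.05 g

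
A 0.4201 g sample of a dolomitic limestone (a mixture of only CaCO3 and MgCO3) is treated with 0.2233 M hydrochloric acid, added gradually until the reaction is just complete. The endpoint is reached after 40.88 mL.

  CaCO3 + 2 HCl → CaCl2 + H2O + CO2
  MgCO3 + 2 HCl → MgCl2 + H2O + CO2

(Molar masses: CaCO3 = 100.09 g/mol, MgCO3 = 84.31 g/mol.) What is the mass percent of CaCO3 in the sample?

53.28 %

n(HCl) = 0.04088 × 0.2233 = 9.129 × 10^-3 mol
Let x = n(CaCO3), y = n(MgCO3).
Titrant: 2x + 2y = 9.129 × 10^-3;  mass: 100.09x + 84.31y = 0.4201
Solving, x = 2.236 × 10^-3 mol, y = 2.328 × 10^-3 mol
mass of CaCO3 = 2.236 × 10^-3 × 100.09 = 0.2238 g
% CaCO3 = 0.2238 / 0.4201 × 100 = 53.28 %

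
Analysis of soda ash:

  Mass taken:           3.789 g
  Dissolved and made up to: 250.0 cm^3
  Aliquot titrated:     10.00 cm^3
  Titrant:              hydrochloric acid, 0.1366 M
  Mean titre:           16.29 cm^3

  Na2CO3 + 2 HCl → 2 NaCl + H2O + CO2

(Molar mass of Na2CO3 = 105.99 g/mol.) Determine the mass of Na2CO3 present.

2.948 g

n(HCl) per titration = 0.01629 × 0.1366 = 2.225 × 10^-3 mol
From the 1:2 ratio, n(Na2CO3) in each aliquot = 1/2 × 2.225 × 10^-3 = 1.113 × 10^-3 mol
n(Na2CO3) in the whole flask = 1.113 × 10^-3 × 250.0/10.00 = 0.02782 mol
mass of Na2CO3 = 0.02782 × 105.99 = 2.948 g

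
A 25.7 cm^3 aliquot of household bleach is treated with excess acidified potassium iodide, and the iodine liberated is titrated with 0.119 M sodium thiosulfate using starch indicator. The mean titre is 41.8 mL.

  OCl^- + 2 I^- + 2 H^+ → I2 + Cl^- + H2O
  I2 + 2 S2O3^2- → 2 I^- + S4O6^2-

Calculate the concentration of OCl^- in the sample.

n(S2O3^2-) = 0.0418 × 0.119 = 4.97 × 10^-3 mol
n(I2) = n(S2O3^2-)/2 = 2.49 × 10^-3 mol
n(OCl^-) in the aliquot = 2.49 × 10^-3 mol (1:1 ratio)
[OCl^-] = 2.49 × 10^-3 / 0.0257 = 0.0968 mol/L

0.0968 M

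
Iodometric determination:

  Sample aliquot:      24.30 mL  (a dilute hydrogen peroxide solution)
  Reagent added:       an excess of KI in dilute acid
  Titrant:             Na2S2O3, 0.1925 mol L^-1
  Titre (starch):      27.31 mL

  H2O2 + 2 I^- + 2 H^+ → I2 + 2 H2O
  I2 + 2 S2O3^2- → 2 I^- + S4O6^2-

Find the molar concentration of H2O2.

0.1082 mol/L

n(S2O3^2-) = 0.02731 × 0.1925 = 5.257 × 10^-3 mol
n(I2) = n(S2O3^2-)/2 = 2.629 × 10^-3 mol
n(H2O2) in the aliquot = 2.629 × 10^-3 mol (1:1 ratio)
[H2O2] = 2.629 × 10^-3 / 0.02430 = 0.1082 mol/L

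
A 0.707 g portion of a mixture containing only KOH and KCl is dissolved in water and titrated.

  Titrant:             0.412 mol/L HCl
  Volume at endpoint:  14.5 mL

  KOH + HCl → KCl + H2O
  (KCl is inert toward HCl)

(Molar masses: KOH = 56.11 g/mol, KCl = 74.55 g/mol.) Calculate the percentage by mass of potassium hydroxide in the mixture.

47.4 %

n(HCl) = 0.0145 × 0.412 = 5.97 × 10^-3 mol
Let x = n(KOH), y = n(KCl).
Titrant: 1x = 5.97 × 10^-3;  mass: 56.11x + 74.55y = 0.707
Solving, x = 5.97 × 10^-3 mol, y = 4.99 × 10^-3 mol
mass of KOH = 5.97 × 10^-3 × 56.11 = 0.335 g
% KOH = 0.335 / 0.707 × 100 = 47.4 %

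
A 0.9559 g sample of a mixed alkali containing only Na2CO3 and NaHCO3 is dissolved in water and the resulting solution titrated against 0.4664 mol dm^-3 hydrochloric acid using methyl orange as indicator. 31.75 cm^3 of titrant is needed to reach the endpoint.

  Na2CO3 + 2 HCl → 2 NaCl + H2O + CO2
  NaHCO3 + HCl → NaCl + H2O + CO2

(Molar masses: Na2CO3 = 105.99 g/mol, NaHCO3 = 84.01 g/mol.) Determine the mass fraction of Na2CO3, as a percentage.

n(HCl) = 0.03175 × 0.4664 = 0.01481 mol
Let x = n(Na2CO3), y = n(NaHCO3).
Titrant: 2x + 1y = 0.01481;  mass: 105.99x + 84.01y = 0.9559
Solving, x = 4.645 × 10^-3 mol, y = 5.518 × 10^-3 mol
mass of Na2CO3 = 4.645 × 10^-3 × 105.99 = 0.4923 g
% Na2CO3 = 0.4923 / 0.9559 × 100 = 51.51 %

51.51 %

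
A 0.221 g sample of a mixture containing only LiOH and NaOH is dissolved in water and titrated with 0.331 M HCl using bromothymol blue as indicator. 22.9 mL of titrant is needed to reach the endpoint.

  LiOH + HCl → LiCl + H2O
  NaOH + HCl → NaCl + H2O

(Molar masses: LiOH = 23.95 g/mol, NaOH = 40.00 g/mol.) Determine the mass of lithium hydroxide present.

0.123 g

n(HCl) = 0.0229 × 0.331 = 7.58 × 10^-3 mol
Let x = n(LiOH), y = n(NaOH).
Titrant: 1x + 1y = 7.58 × 10^-3;  mass: 23.95x + 40.00y = 0.221
Solving, x = 5.12 × 10^-3 mol, y = 2.46 × 10^-3 mol
mass of LiOH = 5.12 × 10^-3 × 23.95 = 0.123 g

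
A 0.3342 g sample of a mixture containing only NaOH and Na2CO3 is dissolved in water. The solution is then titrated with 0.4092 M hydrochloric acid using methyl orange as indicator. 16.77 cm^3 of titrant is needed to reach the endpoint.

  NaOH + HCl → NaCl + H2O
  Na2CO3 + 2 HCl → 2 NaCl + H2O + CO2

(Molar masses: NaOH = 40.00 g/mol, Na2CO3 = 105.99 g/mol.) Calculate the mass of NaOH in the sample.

0.09070 g

n(HCl) = 0.01677 × 0.4092 = 6.862 × 10^-3 mol
Let x = n(NaOH), y = n(Na2CO3).
Titrant: 1x + 2y = 6.862 × 10^-3;  mass: 40.00x + 105.99y = 0.3342
Solving, x = 2.268 × 10^-3 mol, y = 2.297 × 10^-3 mol
mass of NaOH = 2.268 × 10^-3 × 40.00 = 0.09070 g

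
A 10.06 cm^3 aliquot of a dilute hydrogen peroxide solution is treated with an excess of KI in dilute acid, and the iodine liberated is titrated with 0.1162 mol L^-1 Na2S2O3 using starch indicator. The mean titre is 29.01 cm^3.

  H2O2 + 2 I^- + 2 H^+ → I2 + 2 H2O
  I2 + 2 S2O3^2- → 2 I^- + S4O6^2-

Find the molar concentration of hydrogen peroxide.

0.1675 mol/L

n(S2O3^2-) = 0.02901 × 0.1162 = 3.371 × 10^-3 mol
n(I2) = n(S2O3^2-)/2 = 1.685 × 10^-3 mol
n(H2O2) in the aliquot = 1.685 × 10^-3 mol (1:1 ratio)
[H2O2] = 1.685 × 10^-3 / 0.01006 = 0.1675 mol/L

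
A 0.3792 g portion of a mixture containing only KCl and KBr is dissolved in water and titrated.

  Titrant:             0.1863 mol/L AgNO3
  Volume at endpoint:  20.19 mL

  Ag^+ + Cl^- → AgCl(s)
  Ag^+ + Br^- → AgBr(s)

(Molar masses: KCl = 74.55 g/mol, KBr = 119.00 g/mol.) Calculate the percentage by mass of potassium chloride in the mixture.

n(AgNO3) = 0.02019 × 0.1863 = 3.761 × 10^-3 mol
Let x = n(KCl), y = n(KBr).
Titrant: 1x + 1y = 3.761 × 10^-3;  mass: 74.55x + 119.00y = 0.3792
Solving, x = 1.539 × 10^-3 mol, y = 2.222 × 10^-3 mol
mass of KCl = 1.539 × 10^-3 × 74.55 = 0.1147 g
% KCl = 0.1147 / 0.3792 × 100 = 30.26 %

30.26 %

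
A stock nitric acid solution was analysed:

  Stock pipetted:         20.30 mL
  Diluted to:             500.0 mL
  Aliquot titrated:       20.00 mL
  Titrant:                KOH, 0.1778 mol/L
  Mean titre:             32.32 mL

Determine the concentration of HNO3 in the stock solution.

7.077 mol/L

HNO3 + KOH → KNO3 + H2O
n(KOH) = 0.03232 × 0.1778 = 5.746 × 10^-3 mol
n(HNO3) in the aliquot = 5.746 × 10^-3 mol (1:1 ratio)
[HNO3]_dilute = 5.746 × 10^-3 / 0.02000 = 0.2873 mol/L
Dilution factor = 500.0 / 20.30 = 24.63
[HNO3]_stock = 0.2873 × 24.63 = 7.077 mol/L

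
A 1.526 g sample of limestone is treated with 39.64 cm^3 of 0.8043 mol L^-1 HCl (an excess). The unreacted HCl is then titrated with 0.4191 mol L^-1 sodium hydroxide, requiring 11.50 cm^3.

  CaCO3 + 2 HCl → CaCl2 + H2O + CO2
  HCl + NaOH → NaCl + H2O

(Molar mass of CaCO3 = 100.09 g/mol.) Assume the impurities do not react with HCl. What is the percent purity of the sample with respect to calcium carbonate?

88.75 %

n(HCl) added = 0.03964 × 0.8043 = 0.03188 mol
n(NaOH) used in back-titration = 0.01150 × 0.4191 = 4.820 × 10^-3 mol
n(HCl) left over = 4.820 × 10^-3 mol (1:1 ratio)
n(HCl) consumed by analyte = 0.03188 − 4.820 × 10^-3 = 0.02706 mol
From the 1:2 ratio, n(CaCO3) = 1/2 × 0.02706 = 0.01353 mol
mass of CaCO3 = 0.01353 × 100.09 = 1.354 g
% CaCO3 = 1.354 / 1.526 × 100 = 88.75 %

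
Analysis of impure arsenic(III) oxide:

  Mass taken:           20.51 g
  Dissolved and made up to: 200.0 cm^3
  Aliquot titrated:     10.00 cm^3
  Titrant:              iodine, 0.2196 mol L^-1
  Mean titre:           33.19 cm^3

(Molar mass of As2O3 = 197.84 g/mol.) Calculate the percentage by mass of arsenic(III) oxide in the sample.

70.31 %

As2O3 + 2 I2 + 2 H2O → As2O5 + 4 HI
n(I2) per titration = 0.03319 × 0.2196 = 7.289 × 10^-3 mol
From the 1:2 ratio, n(As2O3) in each aliquot = 1/2 × 7.289 × 10^-3 = 3.644 × 10^-3 mol
n(As2O3) in the whole flask = 3.644 × 10^-3 × 200.0/10.00 = 0.07289 mol
mass of As2O3 = 0.07289 × 197.84 = 14.42 g
% As2O3 = 14.42 / 20.51 × 100 = 70.31 %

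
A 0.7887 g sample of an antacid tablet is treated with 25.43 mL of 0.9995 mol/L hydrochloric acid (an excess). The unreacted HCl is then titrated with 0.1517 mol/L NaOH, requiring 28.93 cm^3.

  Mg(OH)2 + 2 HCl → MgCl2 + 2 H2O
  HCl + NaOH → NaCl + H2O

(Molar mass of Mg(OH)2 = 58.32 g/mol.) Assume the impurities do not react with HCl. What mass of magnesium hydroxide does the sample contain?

n(HCl) added = 0.02543 × 0.9995 = 0.02542 mol
n(NaOH) used in back-titration = 0.02893 × 0.1517 = 4.389 × 10^-3 mol
n(HCl) left over = 4.389 × 10^-3 mol (1:1 ratio)
n(HCl) consumed by analyte = 0.02542 − 4.389 × 10^-3 = 0.02103 mol
From the 1:2 ratio, n(Mg(OH)2) = 1/2 × 0.02103 = 0.01051 mol
mass of Mg(OH)2 = 0.01051 × 58.32 = 0.6132 g

0.6132 g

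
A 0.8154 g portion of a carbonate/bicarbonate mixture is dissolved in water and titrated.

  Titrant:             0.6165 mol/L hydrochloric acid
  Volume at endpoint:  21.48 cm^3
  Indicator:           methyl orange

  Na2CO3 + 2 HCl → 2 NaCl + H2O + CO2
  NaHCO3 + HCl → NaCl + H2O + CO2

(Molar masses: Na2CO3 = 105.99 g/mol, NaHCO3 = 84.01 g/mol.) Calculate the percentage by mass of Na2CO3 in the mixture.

62.26 %

n(HCl) = 0.02148 × 0.6165 = 0.01324 mol
Let x = n(Na2CO3), y = n(NaHCO3).
Titrant: 2x + 1y = 0.01324;  mass: 105.99x + 84.01y = 0.8154
Solving, x = 4.790 × 10^-3 mol, y = 3.663 × 10^-3 mol
mass of Na2CO3 = 4.790 × 10^-3 × 105.99 = 0.5076 g
% Na2CO3 = 0.5076 / 0.8154 × 100 = 62.26 %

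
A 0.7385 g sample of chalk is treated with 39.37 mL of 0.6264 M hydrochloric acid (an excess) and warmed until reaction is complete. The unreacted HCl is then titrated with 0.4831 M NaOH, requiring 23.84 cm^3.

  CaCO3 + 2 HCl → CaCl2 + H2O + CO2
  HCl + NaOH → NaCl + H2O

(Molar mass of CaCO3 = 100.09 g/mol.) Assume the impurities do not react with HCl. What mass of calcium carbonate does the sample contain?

0.6578 g

n(HCl) added = 0.03937 × 0.6264 = 0.02466 mol
n(NaOH) used in back-titration = 0.02384 × 0.4831 = 0.01152 mol
n(HCl) left over = 0.01152 mol (1:1 ratio)
n(HCl) consumed by analyte = 0.02466 − 0.01152 = 0.01314 mol
From the 1:2 ratio, n(CaCO3) = 1/2 × 0.01314 = 6.572 × 10^-3 mol
mass of CaCO3 = 6.572 × 10^-3 × 100.09 = 0.6578 g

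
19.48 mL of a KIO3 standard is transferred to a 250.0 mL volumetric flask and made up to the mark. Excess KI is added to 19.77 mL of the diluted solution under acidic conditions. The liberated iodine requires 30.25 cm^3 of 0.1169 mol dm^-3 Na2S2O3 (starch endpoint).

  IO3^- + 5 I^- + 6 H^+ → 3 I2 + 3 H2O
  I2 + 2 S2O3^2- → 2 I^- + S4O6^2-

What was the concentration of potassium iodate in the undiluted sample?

0.3826 mol/L

n(S2O3^2-) = 0.03025 × 0.1169 = 3.536 × 10^-3 mol
n(I2) = n(S2O3^2-)/2 = 1.768 × 10^-3 mol
From the 1:3 ratio, n(IO3^-) in the aliquot = 1/3 × 1.768 × 10^-3 = 5.894 × 10^-4 mol
[IO3^-]_dilute = 5.894 × 10^-4 / 0.01977 = 0.02981 mol/L
[IO3^-]_original = 0.02981 × 250.0/19.48 = 0.3826 mol/L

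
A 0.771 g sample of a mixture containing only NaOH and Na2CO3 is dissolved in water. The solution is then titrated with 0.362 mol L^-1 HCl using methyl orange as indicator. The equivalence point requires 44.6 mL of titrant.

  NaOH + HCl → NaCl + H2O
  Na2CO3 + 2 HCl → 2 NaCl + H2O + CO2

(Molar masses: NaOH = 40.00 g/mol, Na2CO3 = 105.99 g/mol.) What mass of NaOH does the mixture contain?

n(HCl) = 0.0446 × 0.362 = 0.0161 mol
Let x = n(NaOH), y = n(Na2CO3).
Titrant: 1x + 2y = 0.0161;  mass: 40.00x + 105.99y = 0.771
Solving, x = 6.51 × 10^-3 mol, y = 4.82 × 10^-3 mol
mass of NaOH = 6.51 × 10^-3 × 40.00 = 0.260 g

0.260 g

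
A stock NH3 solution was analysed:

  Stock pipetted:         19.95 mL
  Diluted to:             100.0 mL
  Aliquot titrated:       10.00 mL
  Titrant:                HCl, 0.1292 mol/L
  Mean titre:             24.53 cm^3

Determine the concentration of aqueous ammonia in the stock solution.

NH3 + HCl → NH4Cl
n(HCl) = 0.02453 × 0.1292 = 3.169 × 10^-3 mol
n(NH3) in the aliquot = 3.169 × 10^-3 mol (1:1 ratio)
[NH3]_dilute = 3.169 × 10^-3 / 0.01000 = 0.3169 mol/L
Dilution factor = 100.0 / 19.95 = 5.013
[NH3]_stock = 0.3169 × 5.013 = 1.589 mol/L

1.589 mol/L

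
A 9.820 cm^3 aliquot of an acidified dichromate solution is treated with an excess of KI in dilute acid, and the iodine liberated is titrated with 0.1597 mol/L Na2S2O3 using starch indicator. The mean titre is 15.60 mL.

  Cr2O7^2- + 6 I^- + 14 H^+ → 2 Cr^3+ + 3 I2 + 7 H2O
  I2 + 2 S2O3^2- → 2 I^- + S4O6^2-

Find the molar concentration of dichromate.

n(S2O3^2-) = 0.01560 × 0.1597 = 2.491 × 10^-3 mol
n(I2) = n(S2O3^2-)/2 = 1.246 × 10^-3 mol
From the 1:3 ratio, n(Cr2O7^2-) in the aliquot = 1/3 × 1.246 × 10^-3 = 4.152 × 10^-4 mol
[Cr2O7^2-] = 4.152 × 10^-4 / 0.009820 = 0.04228 mol/L

0.04228 mol/L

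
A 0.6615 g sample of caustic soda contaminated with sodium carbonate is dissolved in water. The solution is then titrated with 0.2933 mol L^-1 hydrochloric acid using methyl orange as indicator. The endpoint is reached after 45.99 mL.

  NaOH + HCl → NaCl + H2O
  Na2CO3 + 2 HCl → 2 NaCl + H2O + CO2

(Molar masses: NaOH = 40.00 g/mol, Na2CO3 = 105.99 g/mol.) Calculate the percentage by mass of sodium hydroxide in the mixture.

24.82 %

n(HCl) = 0.04599 × 0.2933 = 0.01349 mol
Let x = n(NaOH), y = n(Na2CO3).
Titrant: 1x + 2y = 0.01349;  mass: 40.00x + 105.99y = 0.6615
Solving, x = 4.105 × 10^-3 mol, y = 4.692 × 10^-3 mol
mass of NaOH = 4.105 × 10^-3 × 40.00 = 0.1642 g
% NaOH = 0.1642 / 0.6615 × 100 = 24.82 %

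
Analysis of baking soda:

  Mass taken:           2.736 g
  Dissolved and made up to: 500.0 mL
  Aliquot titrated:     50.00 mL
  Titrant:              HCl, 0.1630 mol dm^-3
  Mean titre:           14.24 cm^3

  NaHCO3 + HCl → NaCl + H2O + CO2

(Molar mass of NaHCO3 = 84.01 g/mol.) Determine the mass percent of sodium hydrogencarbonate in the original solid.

71.27 %

n(HCl) per titration = 0.01424 × 0.1630 = 2.321 × 10^-3 mol
n(NaHCO3) in each aliquot = 2.321 × 10^-3 mol (1:1 ratio)
n(NaHCO3) in the whole flask = 2.321 × 10^-3 × 500.0/50.00 = 0.02321 mol
mass of NaHCO3 = 0.02321 × 84.01 = 1.950 g
% NaHCO3 = 1.950 / 2.736 × 100 = 71.27 %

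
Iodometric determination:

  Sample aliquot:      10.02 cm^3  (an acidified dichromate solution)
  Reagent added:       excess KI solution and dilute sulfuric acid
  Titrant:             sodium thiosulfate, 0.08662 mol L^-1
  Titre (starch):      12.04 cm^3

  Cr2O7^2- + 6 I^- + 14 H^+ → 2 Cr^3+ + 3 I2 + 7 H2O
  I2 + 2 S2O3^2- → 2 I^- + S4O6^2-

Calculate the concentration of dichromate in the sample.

0.01735 mol/L

n(S2O3^2-) = 0.01204 × 0.08662 = 1.043 × 10^-3 mol
n(I2) = n(S2O3^2-)/2 = 5.215 × 10^-4 mol
From the 1:3 ratio, n(Cr2O7^2-) in the aliquot = 1/3 × 5.215 × 10^-4 = 1.738 × 10^-4 mol
[Cr2O7^2-] = 1.738 × 10^-4 / 0.01002 = 0.01735 mol/L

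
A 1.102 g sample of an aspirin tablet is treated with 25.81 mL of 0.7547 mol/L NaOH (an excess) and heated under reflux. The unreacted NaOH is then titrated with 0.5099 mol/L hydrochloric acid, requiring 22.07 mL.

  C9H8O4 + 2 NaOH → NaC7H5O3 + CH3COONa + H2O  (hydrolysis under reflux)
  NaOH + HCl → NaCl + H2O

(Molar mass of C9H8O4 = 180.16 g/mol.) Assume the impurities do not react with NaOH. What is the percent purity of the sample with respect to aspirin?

67.24 %

n(NaOH) added = 0.02581 × 0.7547 = 0.01948 mol
n(HCl) used in back-titration = 0.02207 × 0.5099 = 0.01125 mol
n(NaOH) left over = 0.01125 mol (1:1 ratio)
n(NaOH) consumed by analyte = 0.01948 − 0.01125 = 8.225 × 10^-3 mol
From the 1:2 ratio, n(C9H8O4) = 1/2 × 8.225 × 10^-3 = 4.113 × 10^-3 mol
mass of C9H8O4 = 4.113 × 10^-3 × 180.16 = 0.7409 g
% C9H8O4 = 0.7409 / 1.102 × 100 = 67.24 %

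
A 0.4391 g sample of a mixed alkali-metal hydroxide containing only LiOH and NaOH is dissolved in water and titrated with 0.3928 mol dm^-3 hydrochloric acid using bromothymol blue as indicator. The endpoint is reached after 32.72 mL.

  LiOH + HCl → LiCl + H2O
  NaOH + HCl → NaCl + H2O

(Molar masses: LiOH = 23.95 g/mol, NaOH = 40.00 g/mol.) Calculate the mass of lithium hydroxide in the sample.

0.1119 g

n(HCl) = 0.03272 × 0.3928 = 0.01285 mol
Let x = n(LiOH), y = n(NaOH).
Titrant: 1x + 1y = 0.01285;  mass: 23.95x + 40.00y = 0.4391
Solving, x = 4.673 × 10^-3 mol, y = 8.180 × 10^-3 mol
mass of LiOH = 4.673 × 10^-3 × 23.95 = 0.1119 g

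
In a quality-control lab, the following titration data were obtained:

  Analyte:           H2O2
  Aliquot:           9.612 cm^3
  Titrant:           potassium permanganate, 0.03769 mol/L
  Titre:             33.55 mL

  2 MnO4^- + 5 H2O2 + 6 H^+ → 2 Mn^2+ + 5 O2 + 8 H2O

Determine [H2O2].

n(KMnO4) = 0.03355 L × 0.03769 mol/L = 1.264 × 10^-3 mol
From the 5:2 mole ratio, n(H2O2) = 5/2 × 1.264 × 10^-3 = 3.161 × 10^-3 mol
[H2O2] = 3.161 × 10^-3 mol / 0.009612 L = 0.3289 mol/L

0.3289 mol/L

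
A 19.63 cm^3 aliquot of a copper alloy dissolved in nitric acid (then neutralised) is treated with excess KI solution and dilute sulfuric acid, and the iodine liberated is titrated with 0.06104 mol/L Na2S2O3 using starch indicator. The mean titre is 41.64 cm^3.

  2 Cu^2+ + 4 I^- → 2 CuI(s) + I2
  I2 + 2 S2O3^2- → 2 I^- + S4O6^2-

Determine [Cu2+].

0.1295 mol/L

n(S2O3^2-) = 0.04164 × 0.06104 = 2.542 × 10^-3 mol
n(I2) = n(S2O3^2-)/2 = 1.271 × 10^-3 mol
From the 2:1 ratio, n(Cu2+) in the aliquot = 2/1 × 1.271 × 10^-3 = 2.542 × 10^-3 mol
[Cu2+] = 2.542 × 10^-3 / 0.01963 = 0.1295 mol/L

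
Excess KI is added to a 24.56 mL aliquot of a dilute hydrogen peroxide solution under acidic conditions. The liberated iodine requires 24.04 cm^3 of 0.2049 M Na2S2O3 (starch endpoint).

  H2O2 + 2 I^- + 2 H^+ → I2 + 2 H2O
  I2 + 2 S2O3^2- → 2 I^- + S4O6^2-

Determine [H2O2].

0.1003 M

n(S2O3^2-) = 0.02404 × 0.2049 = 4.926 × 10^-3 mol
n(I2) = n(S2O3^2-)/2 = 2.463 × 10^-3 mol
n(H2O2) in the aliquot = 2.463 × 10^-3 mol (1:1 ratio)
[H2O2] = 2.463 × 10^-3 / 0.02456 = 0.1003 mol/L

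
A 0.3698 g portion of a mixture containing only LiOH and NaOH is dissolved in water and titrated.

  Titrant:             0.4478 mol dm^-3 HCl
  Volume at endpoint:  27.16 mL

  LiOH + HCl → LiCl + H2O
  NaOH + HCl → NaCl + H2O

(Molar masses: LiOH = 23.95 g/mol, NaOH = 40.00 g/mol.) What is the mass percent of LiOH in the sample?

n(HCl) = 0.02716 × 0.4478 = 0.01216 mol
Let x = n(LiOH), y = n(NaOH).
Titrant: 1x + 1y = 0.01216;  mass: 23.95x + 40.00y = 0.3698
Solving, x = 7.270 × 10^-3 mol, y = 4.892 × 10^-3 mol
mass of LiOH = 7.270 × 10^-3 × 23.95 = 0.1741 g
% LiOH = 0.1741 / 0.3698 × 100 = 47.09 %

47.09 %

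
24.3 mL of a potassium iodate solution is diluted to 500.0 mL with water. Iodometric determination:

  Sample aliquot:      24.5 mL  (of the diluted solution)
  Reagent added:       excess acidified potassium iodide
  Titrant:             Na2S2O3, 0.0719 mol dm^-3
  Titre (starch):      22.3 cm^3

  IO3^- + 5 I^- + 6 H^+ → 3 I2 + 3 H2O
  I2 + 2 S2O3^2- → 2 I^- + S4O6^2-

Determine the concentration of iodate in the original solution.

n(S2O3^2-) = 0.0223 × 0.0719 = 1.60 × 10^-3 mol
n(I2) = n(S2O3^2-)/2 = 8.02 × 10^-4 mol
From the 1:3 ratio, n(IO3^-) in the aliquot = 1/3 × 8.02 × 10^-4 = 2.67 × 10^-4 mol
[IO3^-]_dilute = 2.67 × 10^-4 / 0.0245 = 0.0109 mol/L
[IO3^-]_original = 0.0109 × 500.0/24.3 = 0.224 mol/L

0.224 mol/L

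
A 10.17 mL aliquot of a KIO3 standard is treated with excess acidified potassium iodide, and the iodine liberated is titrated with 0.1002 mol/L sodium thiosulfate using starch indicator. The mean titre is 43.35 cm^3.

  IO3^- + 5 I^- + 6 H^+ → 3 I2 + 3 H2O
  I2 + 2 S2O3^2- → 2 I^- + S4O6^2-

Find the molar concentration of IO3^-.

0.07118 mol/L

n(S2O3^2-) = 0.04335 × 0.1002 = 4.344 × 10^-3 mol
n(I2) = n(S2O3^2-)/2 = 2.172 × 10^-3 mol
From the 1:3 ratio, n(IO3^-) in the aliquot = 1/3 × 2.172 × 10^-3 = 7.239 × 10^-4 mol
[IO3^-] = 7.239 × 10^-4 / 0.01017 = 0.07118 mol/L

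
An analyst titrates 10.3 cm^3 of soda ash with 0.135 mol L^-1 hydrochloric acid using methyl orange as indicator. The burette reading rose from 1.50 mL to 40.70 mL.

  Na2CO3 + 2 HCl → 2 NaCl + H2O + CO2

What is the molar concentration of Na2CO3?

0.257 mol/L

n(HCl) = 0.0392 L × 0.135 mol/L = 5.29 × 10^-3 mol
From the 1:2 mole ratio, n(Na2CO3) = 1/2 × 5.29 × 10^-3 = 2.65 × 10^-3 mol
[Na2CO3] = 2.65 × 10^-3 mol / 0.0103 L = 0.257 mol/L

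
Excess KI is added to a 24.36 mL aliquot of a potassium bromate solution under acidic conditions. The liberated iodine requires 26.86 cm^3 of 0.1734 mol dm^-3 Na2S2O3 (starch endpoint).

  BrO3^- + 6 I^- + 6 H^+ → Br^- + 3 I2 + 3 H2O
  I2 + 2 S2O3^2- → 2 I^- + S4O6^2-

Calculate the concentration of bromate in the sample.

0.03187 mol/L

n(S2O3^2-) = 0.02686 × 0.1734 = 4.658 × 10^-3 mol
n(I2) = n(S2O3^2-)/2 = 2.329 × 10^-3 mol
From the 1:3 ratio, n(BrO3^-) in the aliquot = 1/3 × 2.329 × 10^-3 = 7.763 × 10^-4 mol
[BrO3^-] = 7.763 × 10^-4 / 0.02436 = 0.03187 mol/L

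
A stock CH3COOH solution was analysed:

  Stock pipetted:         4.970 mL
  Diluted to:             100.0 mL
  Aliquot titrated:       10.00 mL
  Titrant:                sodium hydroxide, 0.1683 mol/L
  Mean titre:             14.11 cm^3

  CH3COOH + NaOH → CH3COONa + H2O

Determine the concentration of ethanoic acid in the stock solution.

4.778 mol/L

n(NaOH) = 0.01411 × 0.1683 = 2.375 × 10^-3 mol
n(CH3COOH) in the aliquot = 2.375 × 10^-3 mol (1:1 ratio)
[CH3COOH]_dilute = 2.375 × 10^-3 / 0.01000 = 0.2375 mol/L
Dilution factor = 100.0 / 4.970 = 20.12
[CH3COOH]_stock = 0.2375 × 20.12 = 4.778 mol/L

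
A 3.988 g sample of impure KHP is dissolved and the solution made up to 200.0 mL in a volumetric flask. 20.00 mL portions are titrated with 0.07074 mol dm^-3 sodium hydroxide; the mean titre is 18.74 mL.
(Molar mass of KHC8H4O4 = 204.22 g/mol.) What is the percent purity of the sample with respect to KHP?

67.89 %

KHC8H4O4 + NaOH → KNaC8H4O4 + H2O
n(NaOH) per titration = 0.01874 × 0.07074 = 1.326 × 10^-3 mol
n(KHC8H4O4) in each aliquot = 1.326 × 10^-3 mol (1:1 ratio)
n(KHC8H4O4) in the whole flask = 1.326 × 10^-3 × 200.0/20.00 = 0.01326 mol
mass of KHC8H4O4 = 0.01326 × 204.22 = 2.707 g
% KHC8H4O4 = 2.707 / 3.988 × 100 = 67.89 %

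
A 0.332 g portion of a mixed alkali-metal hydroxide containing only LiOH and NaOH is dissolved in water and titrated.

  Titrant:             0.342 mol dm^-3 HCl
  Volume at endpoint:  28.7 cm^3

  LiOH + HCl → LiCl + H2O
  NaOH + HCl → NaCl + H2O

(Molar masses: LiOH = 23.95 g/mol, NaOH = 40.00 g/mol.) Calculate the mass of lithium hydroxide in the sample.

n(HCl) = 0.0287 × 0.342 = 9.82 × 10^-3 mol
Let x = n(LiOH), y = n(NaOH).
Titrant: 1x + 1y = 9.82 × 10^-3;  mass: 23.95x + 40.00y = 0.332
Solving, x = 3.78 × 10^-3 mol, y = 6.04 × 10^-3 mol
mass of LiOH = 3.78 × 10^-3 × 23.95 = 0.0905 g

0.0905 g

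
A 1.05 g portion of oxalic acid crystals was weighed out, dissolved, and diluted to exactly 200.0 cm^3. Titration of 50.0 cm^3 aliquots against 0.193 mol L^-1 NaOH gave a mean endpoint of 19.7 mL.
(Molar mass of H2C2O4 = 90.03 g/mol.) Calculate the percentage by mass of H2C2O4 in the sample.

65.2 %

H2C2O4 + 2 NaOH → Na2C2O4 + 2 H2O
n(NaOH) per titration = 0.0197 × 0.193 = 3.80 × 10^-3 mol
From the 1:2 ratio, n(H2C2O4) in each aliquot = 1/2 × 3.80 × 10^-3 = 1.90 × 10^-3 mol
n(H2C2O4) in the whole flask = 1.90 × 10^-3 × 200.0/50.0 = 7.60 × 10^-3 mol
mass of H2C2O4 = 7.60 × 10^-3 × 90.03 = 0.685 g
% H2C2O4 = 0.685 / 1.05 × 100 = 65.2 %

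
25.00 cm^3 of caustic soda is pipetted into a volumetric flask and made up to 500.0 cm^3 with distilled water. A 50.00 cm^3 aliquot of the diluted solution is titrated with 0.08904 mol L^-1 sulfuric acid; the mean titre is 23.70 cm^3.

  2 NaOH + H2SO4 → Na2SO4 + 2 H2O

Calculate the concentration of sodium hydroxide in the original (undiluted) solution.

1.688 mol/L

n(H2SO4) = 0.02370 × 0.08904 = 2.110 × 10^-3 mol
From the 2:1 ratio, n(NaOH) in the aliquot = 2/1 × 2.110 × 10^-3 = 4.220 × 10^-3 mol
[NaOH]_dilute = 4.220 × 10^-3 / 0.05000 = 0.08441 mol/L
Dilution factor = 500.0 / 25.00 = 20.00
[NaOH]_stock = 0.08441 × 20.00 = 1.688 mol/L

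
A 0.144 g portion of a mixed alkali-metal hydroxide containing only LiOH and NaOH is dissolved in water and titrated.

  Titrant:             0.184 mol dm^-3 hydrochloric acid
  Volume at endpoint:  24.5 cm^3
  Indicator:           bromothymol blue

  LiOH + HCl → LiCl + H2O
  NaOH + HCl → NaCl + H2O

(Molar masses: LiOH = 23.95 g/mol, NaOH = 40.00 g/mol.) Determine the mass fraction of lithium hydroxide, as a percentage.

37.6 %

n(HCl) = 0.0245 × 0.184 = 4.51 × 10^-3 mol
Let x = n(LiOH), y = n(NaOH).
Titrant: 1x + 1y = 4.51 × 10^-3;  mass: 23.95x + 40.00y = 0.144
Solving, x = 2.26 × 10^-3 mol, y = 2.25 × 10^-3 mol
mass of LiOH = 2.26 × 10^-3 × 23.95 = 0.0542 g
% LiOH = 0.0542 / 0.144 × 100 = 37.6 %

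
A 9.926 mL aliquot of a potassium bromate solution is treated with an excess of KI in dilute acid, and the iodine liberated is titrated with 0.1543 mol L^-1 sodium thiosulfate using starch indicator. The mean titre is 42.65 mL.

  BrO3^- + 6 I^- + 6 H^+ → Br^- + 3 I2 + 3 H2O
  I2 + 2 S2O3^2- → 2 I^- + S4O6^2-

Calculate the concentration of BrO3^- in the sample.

0.1105 mol/L

n(S2O3^2-) = 0.04265 × 0.1543 = 6.581 × 10^-3 mol
n(I2) = n(S2O3^2-)/2 = 3.290 × 10^-3 mol
From the 1:3 ratio, n(BrO3^-) in the aliquot = 1/3 × 3.290 × 10^-3 = 1.097 × 10^-3 mol
[BrO3^-] = 1.097 × 10^-3 / 0.009926 = 0.1105 mol/L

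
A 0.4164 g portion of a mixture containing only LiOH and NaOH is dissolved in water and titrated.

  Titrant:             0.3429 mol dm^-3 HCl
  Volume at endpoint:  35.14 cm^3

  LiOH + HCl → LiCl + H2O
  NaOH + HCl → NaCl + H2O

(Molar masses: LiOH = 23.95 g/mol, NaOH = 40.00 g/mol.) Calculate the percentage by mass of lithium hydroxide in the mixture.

23.50 %

n(HCl) = 0.03514 × 0.3429 = 0.01205 mol
Let x = n(LiOH), y = n(NaOH).
Titrant: 1x + 1y = 0.01205;  mass: 23.95x + 40.00y = 0.4164
Solving, x = 4.086 × 10^-3 mol, y = 7.964 × 10^-3 mol
mass of LiOH = 4.086 × 10^-3 × 23.95 = 0.09786 g
% LiOH = 0.09786 / 0.4164 × 100 = 23.50 %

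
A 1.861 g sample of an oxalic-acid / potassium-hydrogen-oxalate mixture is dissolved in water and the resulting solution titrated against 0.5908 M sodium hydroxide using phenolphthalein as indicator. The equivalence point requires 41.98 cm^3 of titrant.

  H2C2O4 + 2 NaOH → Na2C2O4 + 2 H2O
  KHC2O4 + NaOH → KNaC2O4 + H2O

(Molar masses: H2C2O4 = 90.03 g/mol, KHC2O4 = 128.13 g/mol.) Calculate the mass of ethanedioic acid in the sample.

n(NaOH) = 0.04198 × 0.5908 = 0.02480 mol
Let x = n(H2C2O4), y = n(KHC2O4).
Titrant: 2x + 1y = 0.02480;  mass: 90.03x + 128.13y = 1.861
Solving, x = 7.922 × 10^-3 mol, y = 8.958 × 10^-3 mol
mass of H2C2O4 = 7.922 × 10^-3 × 90.03 = 0.7132 g

0.7132 g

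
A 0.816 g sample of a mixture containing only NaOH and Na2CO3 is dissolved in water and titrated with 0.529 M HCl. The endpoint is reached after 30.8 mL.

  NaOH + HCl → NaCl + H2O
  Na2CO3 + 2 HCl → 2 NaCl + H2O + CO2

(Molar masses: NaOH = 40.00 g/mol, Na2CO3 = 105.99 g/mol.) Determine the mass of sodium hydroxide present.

0.146 g

n(HCl) = 0.0308 × 0.529 = 0.0163 mol
Let x = n(NaOH), y = n(Na2CO3).
Titrant: 1x + 2y = 0.0163;  mass: 40.00x + 105.99y = 0.816
Solving, x = 3.65 × 10^-3 mol, y = 6.32 × 10^-3 mol
mass of NaOH = 3.65 × 10^-3 × 40.00 = 0.146 g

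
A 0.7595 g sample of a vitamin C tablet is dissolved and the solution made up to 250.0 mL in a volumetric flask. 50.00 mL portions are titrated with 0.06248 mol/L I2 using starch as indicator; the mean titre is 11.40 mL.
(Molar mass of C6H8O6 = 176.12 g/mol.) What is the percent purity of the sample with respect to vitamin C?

82.58 %

C6H8O6 + I2 → C6H6O6 + 2 HI
n(I2) per titration = 0.01140 × 0.06248 = 7.123 × 10^-4 mol
n(C6H8O6) in each aliquot = 7.123 × 10^-4 mol (1:1 ratio)
n(C6H8O6) in the whole flask = 7.123 × 10^-4 × 250.0/50.00 = 3.561 × 10^-3 mol
mass of C6H8O6 = 3.561 × 10^-3 × 176.12 = 0.6272 g
% C6H8O6 = 0.6272 / 0.7595 × 100 = 82.58 %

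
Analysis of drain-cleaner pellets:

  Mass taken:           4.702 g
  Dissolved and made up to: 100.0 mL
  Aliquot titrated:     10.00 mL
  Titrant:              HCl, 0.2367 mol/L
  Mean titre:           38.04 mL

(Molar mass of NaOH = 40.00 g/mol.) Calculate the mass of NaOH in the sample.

NaOH + HCl → NaCl + H2O
n(HCl) per titration = 0.03804 × 0.2367 = 9.004 × 10^-3 mol
n(NaOH) in each aliquot = 9.004 × 10^-3 mol (1:1 ratio)
n(NaOH) in the whole flask = 9.004 × 10^-3 × 100.0/10.00 = 0.09004 mol
mass of NaOH = 0.09004 × 40.00 = 3.602 g

3.602 g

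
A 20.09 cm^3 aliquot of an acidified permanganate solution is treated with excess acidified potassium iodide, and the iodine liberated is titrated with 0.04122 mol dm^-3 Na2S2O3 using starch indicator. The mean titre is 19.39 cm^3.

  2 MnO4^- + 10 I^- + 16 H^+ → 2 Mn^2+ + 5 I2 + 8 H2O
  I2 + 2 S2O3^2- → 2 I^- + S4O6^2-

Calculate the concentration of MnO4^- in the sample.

n(S2O3^2-) = 0.01939 × 0.04122 = 7.993 × 10^-4 mol
n(I2) = n(S2O3^2-)/2 = 3.996 × 10^-4 mol
From the 2:5 ratio, n(MnO4^-) in the aliquot = 2/5 × 3.996 × 10^-4 = 1.599 × 10^-4 mol
[MnO4^-] = 1.599 × 10^-4 / 0.02009 = 0.007957 mol/L

0.007957 mol/L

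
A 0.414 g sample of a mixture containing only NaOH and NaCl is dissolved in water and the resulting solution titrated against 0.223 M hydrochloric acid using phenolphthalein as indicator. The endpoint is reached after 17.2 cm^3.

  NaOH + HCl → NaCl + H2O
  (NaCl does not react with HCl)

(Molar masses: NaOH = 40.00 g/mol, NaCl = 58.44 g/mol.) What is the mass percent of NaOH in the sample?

37.1 %

n(HCl) = 0.0172 × 0.223 = 3.84 × 10^-3 mol
Let x = n(NaOH), y = n(NaCl).
Titrant: 1x = 3.84 × 10^-3;  mass: 40.00x + 58.44y = 0.414
Solving, x = 3.84 × 10^-3 mol, y = 4.46 × 10^-3 mol
mass of NaOH = 3.84 × 10^-3 × 40.00 = 0.153 g
% NaOH = 0.153 / 0.414 × 100 = 37.1 %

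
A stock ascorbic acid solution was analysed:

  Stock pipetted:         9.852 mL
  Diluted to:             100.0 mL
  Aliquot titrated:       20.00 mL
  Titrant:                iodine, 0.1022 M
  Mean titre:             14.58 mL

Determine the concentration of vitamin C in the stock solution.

C6H8O6 + I2 → C6H6O6 + 2 HI
n(I2) = 0.01458 × 0.1022 = 1.490 × 10^-3 mol
n(C6H8O6) in the aliquot = 1.490 × 10^-3 mol (1:1 ratio)
[C6H8O6]_dilute = 1.490 × 10^-3 / 0.02000 = 0.07450 mol/L
Dilution factor = 100.0 / 9.852 = 10.15
[C6H8O6]_stock = 0.07450 × 10.15 = 0.7562 mol/L

0.7562 M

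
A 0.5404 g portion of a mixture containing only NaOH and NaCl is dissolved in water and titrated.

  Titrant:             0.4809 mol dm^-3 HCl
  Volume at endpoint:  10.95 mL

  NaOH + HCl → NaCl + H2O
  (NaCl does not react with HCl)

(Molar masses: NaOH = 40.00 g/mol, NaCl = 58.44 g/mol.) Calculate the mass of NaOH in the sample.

0.2106 g

n(HCl) = 0.01095 × 0.4809 = 5.266 × 10^-3 mol
Let x = n(NaOH), y = n(NaCl).
Titrant: 1x = 5.266 × 10^-3;  mass: 40.00x + 58.44y = 0.5404
Solving, x = 5.266 × 10^-3 mol, y = 5.643 × 10^-3 mol
mass of NaOH = 5.266 × 10^-3 × 40.00 = 0.2106 g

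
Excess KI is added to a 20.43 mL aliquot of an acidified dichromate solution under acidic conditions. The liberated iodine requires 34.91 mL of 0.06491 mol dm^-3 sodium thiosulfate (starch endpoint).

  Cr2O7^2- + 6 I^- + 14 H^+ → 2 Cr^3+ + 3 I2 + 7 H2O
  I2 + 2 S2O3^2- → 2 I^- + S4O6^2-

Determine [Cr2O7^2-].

0.01849 mol/L

n(S2O3^2-) = 0.03491 × 0.06491 = 2.266 × 10^-3 mol
n(I2) = n(S2O3^2-)/2 = 1.133 × 10^-3 mol
From the 1:3 ratio, n(Cr2O7^2-) in the aliquot = 1/3 × 1.133 × 10^-3 = 3.777 × 10^-4 mol
[Cr2O7^2-] = 3.777 × 10^-4 / 0.02043 = 0.01849 mol/L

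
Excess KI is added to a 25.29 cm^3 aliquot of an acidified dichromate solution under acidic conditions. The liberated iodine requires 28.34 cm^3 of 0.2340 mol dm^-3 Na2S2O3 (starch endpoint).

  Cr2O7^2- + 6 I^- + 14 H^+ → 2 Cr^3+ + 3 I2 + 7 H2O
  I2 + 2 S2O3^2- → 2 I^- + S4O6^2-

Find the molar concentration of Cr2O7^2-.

0.04370 mol/L

n(S2O3^2-) = 0.02834 × 0.2340 = 6.632 × 10^-3 mol
n(I2) = n(S2O3^2-)/2 = 3.316 × 10^-3 mol
From the 1:3 ratio, n(Cr2O7^2-) in the aliquot = 1/3 × 3.316 × 10^-3 = 1.105 × 10^-3 mol
[Cr2O7^2-] = 1.105 × 10^-3 / 0.02529 = 0.04370 mol/L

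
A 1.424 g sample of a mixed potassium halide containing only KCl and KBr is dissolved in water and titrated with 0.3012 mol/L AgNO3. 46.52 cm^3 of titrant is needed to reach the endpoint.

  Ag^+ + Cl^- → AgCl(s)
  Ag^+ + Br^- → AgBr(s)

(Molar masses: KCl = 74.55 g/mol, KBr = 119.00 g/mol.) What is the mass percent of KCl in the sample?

n(AgNO3) = 0.04652 × 0.3012 = 0.01401 mol
Let x = n(KCl), y = n(KBr).
Titrant: 1x + 1y = 0.01401;  mass: 74.55x + 119.00y = 1.424
Solving, x = 5.476 × 10^-3 mol, y = 8.536 × 10^-3 mol
mass of KCl = 5.476 × 10^-3 × 74.55 = 0.4082 g
% KCl = 0.4082 / 1.424 × 100 = 28.67 %

28.67 %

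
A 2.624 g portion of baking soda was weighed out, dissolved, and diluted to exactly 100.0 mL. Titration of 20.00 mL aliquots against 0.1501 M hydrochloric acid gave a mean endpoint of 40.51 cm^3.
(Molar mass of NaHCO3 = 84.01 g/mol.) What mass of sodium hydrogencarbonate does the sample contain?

NaHCO3 + HCl → NaCl + H2O + CO2
n(HCl) per titration = 0.04051 × 0.1501 = 6.081 × 10^-3 mol
n(NaHCO3) in each aliquot = 6.081 × 10^-3 mol (1:1 ratio)
n(NaHCO3) in the whole flask = 6.081 × 10^-3 × 100.0/20.00 = 0.03040 mol
mass of NaHCO3 = 0.03040 × 84.01 = 2.554 g

2.554 g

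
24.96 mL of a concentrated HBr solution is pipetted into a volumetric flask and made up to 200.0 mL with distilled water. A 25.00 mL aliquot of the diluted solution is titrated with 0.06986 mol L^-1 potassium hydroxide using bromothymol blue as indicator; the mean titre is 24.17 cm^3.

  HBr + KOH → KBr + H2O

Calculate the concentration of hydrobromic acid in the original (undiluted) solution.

0.5412 mol/L

n(KOH) = 0.02417 × 0.06986 = 1.689 × 10^-3 mol
n(HBr) in the aliquot = 1.689 × 10^-3 mol (1:1 ratio)
[HBr]_dilute = 1.689 × 10^-3 / 0.02500 = 0.06754 mol/L
Dilution factor = 200.0 / 24.96 = 8.013
[HBr]_stock = 0.06754 × 8.013 = 0.5412 mol/L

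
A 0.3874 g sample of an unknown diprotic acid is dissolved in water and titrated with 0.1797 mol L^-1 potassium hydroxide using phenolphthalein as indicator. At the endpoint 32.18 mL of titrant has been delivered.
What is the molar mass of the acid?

134.0 g/mol

n(KOH) = 0.03218 L × 0.1797 mol/L = 5.783 × 10^-3 mol
From the 1:2 ratio, n(H2A) = 1/2 × 5.783 × 10^-3 = 2.891 × 10^-3 mol
M = m / n = 0.3874 g / 2.891 × 10^-3 mol = 134.0 g/mol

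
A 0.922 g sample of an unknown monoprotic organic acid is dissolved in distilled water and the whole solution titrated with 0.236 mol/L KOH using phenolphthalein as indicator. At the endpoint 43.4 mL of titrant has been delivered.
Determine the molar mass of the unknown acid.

90.0 g/mol

n(KOH) = 0.0434 L × 0.236 mol/L = 0.0102 mol
n(HA) = 0.0102 mol (1:1 ratio)
M = m / n = 0.922 g / 0.0102 mol = 90.0 g/mol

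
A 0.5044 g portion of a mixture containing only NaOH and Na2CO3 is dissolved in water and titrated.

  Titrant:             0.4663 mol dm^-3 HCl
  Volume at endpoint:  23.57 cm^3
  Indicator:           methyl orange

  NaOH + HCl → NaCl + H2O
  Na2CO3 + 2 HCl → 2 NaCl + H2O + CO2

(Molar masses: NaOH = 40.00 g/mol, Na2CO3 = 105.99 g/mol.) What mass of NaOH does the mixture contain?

n(HCl) = 0.02357 × 0.4663 = 0.01099 mol
Let x = n(NaOH), y = n(Na2CO3).
Titrant: 1x + 2y = 0.01099;  mass: 40.00x + 105.99y = 0.5044
Solving, x = 6.006 × 10^-3 mol, y = 2.492 × 10^-3 mol
mass of NaOH = 6.006 × 10^-3 × 40.00 = 0.2403 g

0.2403 g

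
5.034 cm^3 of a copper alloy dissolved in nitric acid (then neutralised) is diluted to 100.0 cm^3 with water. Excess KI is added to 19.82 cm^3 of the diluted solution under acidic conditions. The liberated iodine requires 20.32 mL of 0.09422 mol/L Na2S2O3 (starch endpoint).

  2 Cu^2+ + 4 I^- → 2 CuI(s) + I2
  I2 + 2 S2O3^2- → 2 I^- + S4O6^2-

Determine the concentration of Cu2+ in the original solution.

n(S2O3^2-) = 0.02032 × 0.09422 = 1.915 × 10^-3 mol
n(I2) = n(S2O3^2-)/2 = 9.573 × 10^-4 mol
From the 2:1 ratio, n(Cu2+) in the aliquot = 2/1 × 9.573 × 10^-4 = 1.915 × 10^-3 mol
[Cu2+]_dilute = 1.915 × 10^-3 / 0.01982 = 0.09660 mol/L
[Cu2+]_original = 0.09660 × 100.0/5.034 = 1.919 mol/L

1.919 mol/L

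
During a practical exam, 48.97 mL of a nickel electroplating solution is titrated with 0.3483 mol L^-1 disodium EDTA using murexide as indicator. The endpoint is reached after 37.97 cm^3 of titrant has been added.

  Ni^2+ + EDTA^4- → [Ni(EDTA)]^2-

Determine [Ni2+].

0.2701 mol/L

n(EDTA) = 0.03797 L × 0.3483 mol/L = 0.01322 mol
n(Ni2+) = 0.01322 mol (1:1 mole ratio)
[Ni2+] = 0.01322 mol / 0.04897 L = 0.2701 mol/L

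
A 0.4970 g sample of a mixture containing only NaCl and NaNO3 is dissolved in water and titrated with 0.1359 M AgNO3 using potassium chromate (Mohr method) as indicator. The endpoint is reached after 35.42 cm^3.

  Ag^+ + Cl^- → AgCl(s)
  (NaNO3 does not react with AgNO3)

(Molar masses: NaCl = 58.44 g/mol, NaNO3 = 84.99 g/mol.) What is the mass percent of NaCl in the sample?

56.60 %

n(AgNO3) = 0.03542 × 0.1359 = 4.814 × 10^-3 mol
Let x = n(NaCl), y = n(NaNO3).
Titrant: 1x = 4.814 × 10^-3;  mass: 58.44x + 84.99y = 0.4970
Solving, x = 4.814 × 10^-3 mol, y = 2.538 × 10^-3 mol
mass of NaCl = 4.814 × 10^-3 × 58.44 = 0.2813 g
% NaCl = 0.2813 / 0.4970 × 100 = 56.60 %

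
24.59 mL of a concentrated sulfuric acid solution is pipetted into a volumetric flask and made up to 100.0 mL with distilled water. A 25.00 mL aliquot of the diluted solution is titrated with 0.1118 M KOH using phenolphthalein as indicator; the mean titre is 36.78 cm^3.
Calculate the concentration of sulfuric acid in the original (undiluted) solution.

0.3344 M

H2SO4 + 2 KOH → K2SO4 + 2 H2O
n(KOH) = 0.03678 × 0.1118 = 4.112 × 10^-3 mol
From the 1:2 ratio, n(H2SO4) in the aliquot = 1/2 × 4.112 × 10^-3 = 2.056 × 10^-3 mol
[H2SO4]_dilute = 2.056 × 10^-3 / 0.02500 = 0.08224 mol/L
Dilution factor = 100.0 / 24.59 = 4.067
[H2SO4]_stock = 0.08224 × 4.067 = 0.3344 mol/L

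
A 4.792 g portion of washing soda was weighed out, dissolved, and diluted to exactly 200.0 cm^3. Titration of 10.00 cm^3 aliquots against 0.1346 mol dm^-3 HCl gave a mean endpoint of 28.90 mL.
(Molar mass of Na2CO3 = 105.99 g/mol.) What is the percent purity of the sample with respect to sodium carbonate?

86.04 %

Na2CO3 + 2 HCl → 2 NaCl + H2O + CO2
n(HCl) per titration = 0.02890 × 0.1346 = 3.890 × 10^-3 mol
From the 1:2 ratio, n(Na2CO3) in each aliquot = 1/2 × 3.890 × 10^-3 = 1.945 × 10^-3 mol
n(Na2CO3) in the whole flask = 1.945 × 10^-3 × 200.0/10.00 = 0.03890 mol
mass of Na2CO3 = 0.03890 × 105.99 = 4.123 g
% Na2CO3 = 4.123 / 4.792 × 100 = 86.04 %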